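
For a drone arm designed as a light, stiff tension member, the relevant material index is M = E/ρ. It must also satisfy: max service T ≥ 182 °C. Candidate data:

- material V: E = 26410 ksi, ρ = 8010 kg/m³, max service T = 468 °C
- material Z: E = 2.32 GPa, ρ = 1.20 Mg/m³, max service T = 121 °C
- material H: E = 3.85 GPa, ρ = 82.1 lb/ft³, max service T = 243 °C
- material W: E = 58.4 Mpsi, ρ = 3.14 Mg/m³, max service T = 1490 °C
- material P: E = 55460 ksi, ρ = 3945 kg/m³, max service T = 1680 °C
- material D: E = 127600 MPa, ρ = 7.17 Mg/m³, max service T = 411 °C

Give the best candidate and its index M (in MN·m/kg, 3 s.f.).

Screen on constraints: max service T ≥ 182 °C. Survivors: material V, material H, material W, material P, material D.
Convert each candidate to consistent units, then evaluate M:
  material V: E = 182.1 GPa, ρ = 8010 kg/m³
  material H: E = 3.850 GPa, ρ = 1315 kg/m³
  material W: E = 402.7 GPa, ρ = 3140 kg/m³
  material P: E = 382.4 GPa, ρ = 3945 kg/m³
  material D: E = 127.6 GPa, ρ = 7170 kg/m³
  material W: M = 128 MN·m/kg
  material P: M = 96.9 MN·m/kg
  material V: M = 22.7 MN·m/kg
  material D: M = 17.8 MN·m/kg
  material H: M = 2.93 MN·m/kg
Highest index: material W.

material W, M = 128 MN·m/kg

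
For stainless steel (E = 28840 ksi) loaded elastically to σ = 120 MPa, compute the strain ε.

6.03×10⁻⁴

E = 28840 ksi = 198.8 GPa = 198800 MPa.
ε = σ/E = 120 / 198800 = 6.03×10⁻⁴.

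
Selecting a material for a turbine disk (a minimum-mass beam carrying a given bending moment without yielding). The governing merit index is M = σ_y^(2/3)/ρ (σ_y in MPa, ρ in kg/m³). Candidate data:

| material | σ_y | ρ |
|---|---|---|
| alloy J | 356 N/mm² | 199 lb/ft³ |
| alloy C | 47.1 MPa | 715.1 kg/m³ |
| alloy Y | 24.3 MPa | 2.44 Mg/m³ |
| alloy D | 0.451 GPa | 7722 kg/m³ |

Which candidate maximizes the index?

Normalizing units and computing the index:
  alloy J: σ_y = 356.0 MPa, ρ = 3188 kg/m³
  alloy C: σ_y = 47.10 MPa, ρ = 715.1 kg/m³
  alloy Y: σ_y = 24.30 MPa, ρ = 2440 kg/m³
  alloy D: σ_y = 451.0 MPa, ρ = 7722 kg/m³
  alloy C: M = 18.2×10⁻³
  alloy J: M = 15.8×10⁻³
  alloy D: M = 7.62×10⁻³
  alloy Y: M = 3.44×10⁻³
Highest index: alloy C.

alloy C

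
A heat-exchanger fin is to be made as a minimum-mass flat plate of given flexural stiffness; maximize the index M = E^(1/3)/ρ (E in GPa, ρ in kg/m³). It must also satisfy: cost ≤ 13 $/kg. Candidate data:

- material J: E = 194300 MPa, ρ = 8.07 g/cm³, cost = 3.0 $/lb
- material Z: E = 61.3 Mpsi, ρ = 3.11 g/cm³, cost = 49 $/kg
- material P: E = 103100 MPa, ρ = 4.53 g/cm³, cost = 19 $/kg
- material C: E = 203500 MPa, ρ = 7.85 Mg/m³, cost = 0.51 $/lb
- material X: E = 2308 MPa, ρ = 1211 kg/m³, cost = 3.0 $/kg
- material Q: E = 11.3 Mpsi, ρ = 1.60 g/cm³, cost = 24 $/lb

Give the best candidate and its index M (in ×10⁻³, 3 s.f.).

material X, M = 1.09×10⁻³

Screen on constraints: cost ≤ 13 $/kg. Survivors: material J, material C, material X.
After converting to SI:
  material J: E = 194.3 GPa, ρ = 8070 kg/m³
  material C: E = 203.5 GPa, ρ = 7850 kg/m³
  material X: E = 2.308 GPa, ρ = 1211 kg/m³
  material X: M = 1.09×10⁻³
  material C: M = 0.749×10⁻³
  material J: M = 0.718×10⁻³
Material X has the largest M.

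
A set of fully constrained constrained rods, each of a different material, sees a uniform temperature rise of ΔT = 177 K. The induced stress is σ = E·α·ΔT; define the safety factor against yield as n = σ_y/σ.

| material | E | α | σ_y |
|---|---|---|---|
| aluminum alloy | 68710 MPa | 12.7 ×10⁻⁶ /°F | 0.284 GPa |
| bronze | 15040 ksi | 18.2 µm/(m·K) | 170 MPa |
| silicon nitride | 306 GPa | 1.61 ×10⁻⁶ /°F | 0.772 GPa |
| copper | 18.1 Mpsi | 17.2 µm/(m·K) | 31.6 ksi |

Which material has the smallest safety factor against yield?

bronze

Per material, after unit conversion:
  aluminum alloy: E = 68.71, α = 22.9, σ_y = 284.0 → σ = 278 MPa, n = 1.02
  bronze: E = 103.7, α = 18.2, σ_y = 170.0 → σ = 334 MPa, n = 0.509
  silicon nitride: E = 306.0, α = 2.90, σ_y = 772.0 → σ = 157 MPa, n = 4.92
  copper: E = 124.8, α = 17.2, σ_y = 217.9 → σ = 380 MPa, n = 0.573
Smallest n: bronze with n = 0.509.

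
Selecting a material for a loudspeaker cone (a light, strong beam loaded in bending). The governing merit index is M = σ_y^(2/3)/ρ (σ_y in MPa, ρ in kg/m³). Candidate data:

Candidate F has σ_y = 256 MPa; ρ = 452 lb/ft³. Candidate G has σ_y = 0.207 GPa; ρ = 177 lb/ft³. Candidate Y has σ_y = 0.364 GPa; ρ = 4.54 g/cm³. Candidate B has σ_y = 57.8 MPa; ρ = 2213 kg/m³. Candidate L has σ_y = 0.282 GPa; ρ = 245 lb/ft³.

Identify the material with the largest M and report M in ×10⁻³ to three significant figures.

candidate G, M = 12.3×10⁻³

After converting to SI:
  candidate F: σ_y = 256.0 MPa, ρ = 7240 kg/m³
  candidate G: σ_y = 207.0 MPa, ρ = 2835 kg/m³
  candidate Y: σ_y = 364.0 MPa, ρ = 4540 kg/m³
  candidate B: σ_y = 57.80 MPa, ρ = 2213 kg/m³
  candidate L: σ_y = 282.0 MPa, ρ = 3925 kg/m³
  candidate G: M = 12.3×10⁻³
  candidate Y: M = 11.2×10⁻³
  candidate L: M = 11.0×10⁻³
  candidate B: M = 6.76×10⁻³
  candidate F: M = 5.57×10⁻³
The maximum is for candidate G.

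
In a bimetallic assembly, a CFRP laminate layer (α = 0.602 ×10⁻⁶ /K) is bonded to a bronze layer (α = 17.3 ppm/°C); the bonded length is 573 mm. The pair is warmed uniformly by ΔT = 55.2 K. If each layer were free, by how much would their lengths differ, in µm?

528 µm

Δα = |0.602 − 17.3|×10⁻⁶/K = 16.7×10⁻⁶/K.
ΔL_mismatch = Δα·L·ΔT = 16.7×10⁻⁶ × 573.0 mm × 55.2 K = 528 µm.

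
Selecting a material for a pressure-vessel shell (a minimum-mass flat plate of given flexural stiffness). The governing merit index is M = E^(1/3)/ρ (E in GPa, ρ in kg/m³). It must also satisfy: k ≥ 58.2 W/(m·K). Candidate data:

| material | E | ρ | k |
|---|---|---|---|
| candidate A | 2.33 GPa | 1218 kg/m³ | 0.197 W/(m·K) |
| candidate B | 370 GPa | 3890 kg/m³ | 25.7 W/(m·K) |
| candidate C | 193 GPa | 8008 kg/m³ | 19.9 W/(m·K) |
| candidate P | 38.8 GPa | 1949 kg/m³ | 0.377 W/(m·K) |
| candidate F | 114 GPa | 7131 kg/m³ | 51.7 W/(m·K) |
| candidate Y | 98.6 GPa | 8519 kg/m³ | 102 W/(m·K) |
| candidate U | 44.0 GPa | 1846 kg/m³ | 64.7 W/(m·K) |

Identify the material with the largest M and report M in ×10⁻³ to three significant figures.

candidate U, M = 1.91×10⁻³

Screen on constraints: k ≥ 58.2 W/(m·K). Survivors: candidate Y, candidate U.
Per-candidate index values:
  candidate U: M = 1.91×10⁻³
  candidate Y: M = 0.542×10⁻³
The maximum is for candidate U.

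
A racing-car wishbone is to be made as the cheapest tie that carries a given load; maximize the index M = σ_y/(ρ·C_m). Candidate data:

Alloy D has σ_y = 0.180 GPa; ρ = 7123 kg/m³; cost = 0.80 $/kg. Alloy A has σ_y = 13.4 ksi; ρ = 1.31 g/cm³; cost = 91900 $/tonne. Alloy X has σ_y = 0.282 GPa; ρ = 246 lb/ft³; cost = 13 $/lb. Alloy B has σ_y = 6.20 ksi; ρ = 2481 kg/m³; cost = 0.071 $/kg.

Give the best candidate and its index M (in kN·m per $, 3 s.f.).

In SI units:
  alloy D: σ_y = 180.0 MPa, ρ = 7123 kg/m³, cost = 0.8000 $/kg
  alloy A: σ_y = 92.39 MPa, ρ = 1310 kg/m³, cost = 91.90 $/kg
  alloy X: σ_y = 282.0 MPa, ρ = 3941 kg/m³, cost = 28.66 $/kg
  alloy B: σ_y = 42.75 MPa, ρ = 2481 kg/m³, cost = 0.07100 $/kg
  alloy B: M = 243 kN·m per $
  alloy D: M = 31.6 kN·m per $
  alloy X: M = 2.50 kN·m per $
  alloy A: M = 0.767 kN·m per $
The maximum is for alloy B.

alloy B, M = 243 kN·m per $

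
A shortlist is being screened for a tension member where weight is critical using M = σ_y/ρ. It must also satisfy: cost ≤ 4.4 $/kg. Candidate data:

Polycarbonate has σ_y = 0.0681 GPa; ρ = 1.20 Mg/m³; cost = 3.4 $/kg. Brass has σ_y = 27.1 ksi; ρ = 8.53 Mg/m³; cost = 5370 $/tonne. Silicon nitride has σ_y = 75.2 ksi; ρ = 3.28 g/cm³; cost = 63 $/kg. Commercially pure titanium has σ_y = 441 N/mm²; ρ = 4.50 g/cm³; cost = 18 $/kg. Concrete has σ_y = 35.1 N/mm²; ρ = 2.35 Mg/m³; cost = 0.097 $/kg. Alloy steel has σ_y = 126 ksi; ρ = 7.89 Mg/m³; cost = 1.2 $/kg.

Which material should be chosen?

alloy steel

Screen on constraints: cost ≤ 4.4 $/kg. Survivors: polycarbonate, concrete, alloy steel.
Putting every candidate on a common basis:
  polycarbonate: σ_y = 68.10 MPa, ρ = 1200 kg/m³
  concrete: σ_y = 35.10 MPa, ρ = 2350 kg/m³
  alloy steel: σ_y = 868.7 MPa, ρ = 7890 kg/m³
  alloy steel: M = 110 kN·m/kg
  polycarbonate: M = 56.8 kN·m/kg
  concrete: M = 14.9 kN·m/kg
Alloy steel has the largest M.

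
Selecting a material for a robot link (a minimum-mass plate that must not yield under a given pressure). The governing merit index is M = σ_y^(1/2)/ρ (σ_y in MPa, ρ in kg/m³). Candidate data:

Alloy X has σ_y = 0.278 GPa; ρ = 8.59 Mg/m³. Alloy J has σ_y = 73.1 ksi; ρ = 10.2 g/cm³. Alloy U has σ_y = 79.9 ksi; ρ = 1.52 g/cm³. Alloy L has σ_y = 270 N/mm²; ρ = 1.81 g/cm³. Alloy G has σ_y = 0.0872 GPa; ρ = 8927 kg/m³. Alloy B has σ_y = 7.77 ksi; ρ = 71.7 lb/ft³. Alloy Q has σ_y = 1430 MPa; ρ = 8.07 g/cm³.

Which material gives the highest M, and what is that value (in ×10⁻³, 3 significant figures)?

alloy U, M = 15.4×10⁻³

Convert each candidate to consistent units, then evaluate M:
  alloy X: σ_y = 278.0 MPa, ρ = 8590 kg/m³
  alloy J: σ_y = 504.0 MPa, ρ = 10200 kg/m³
  alloy U: σ_y = 550.9 MPa, ρ = 1520 kg/m³
  alloy L: σ_y = 270.0 MPa, ρ = 1810 kg/m³
  alloy G: σ_y = 87.20 MPa, ρ = 8927 kg/m³
  alloy B: σ_y = 53.57 MPa, ρ = 1149 kg/m³
  alloy Q: σ_y = 1430 MPa, ρ = 8070 kg/m³
  alloy U: M = 15.4×10⁻³
  alloy L: M = 9.08×10⁻³
  alloy B: M = 6.37×10⁻³
  alloy Q: M = 4.69×10⁻³
  alloy J: M = 2.20×10⁻³
  alloy X: M = 1.94×10⁻³
  alloy G: M = 1.05×10⁻³
The maximum is for alloy U.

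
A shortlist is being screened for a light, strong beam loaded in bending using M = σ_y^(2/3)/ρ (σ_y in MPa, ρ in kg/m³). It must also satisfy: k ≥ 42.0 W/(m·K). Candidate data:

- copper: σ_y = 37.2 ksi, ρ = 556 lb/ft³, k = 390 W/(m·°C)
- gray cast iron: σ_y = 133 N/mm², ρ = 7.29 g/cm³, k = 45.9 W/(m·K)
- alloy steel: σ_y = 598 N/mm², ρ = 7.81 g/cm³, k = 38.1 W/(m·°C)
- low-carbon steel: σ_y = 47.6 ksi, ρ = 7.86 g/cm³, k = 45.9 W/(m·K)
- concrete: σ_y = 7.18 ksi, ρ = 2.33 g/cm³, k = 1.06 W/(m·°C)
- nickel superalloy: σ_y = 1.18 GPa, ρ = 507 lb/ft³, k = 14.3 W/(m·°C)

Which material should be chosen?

Screen on constraints: k ≥ 42.0 W/(m·K). Survivors: copper, gray cast iron, low-carbon steel.
Convert each candidate to consistent units, then evaluate M:
  copper: σ_y = 256.5 MPa, ρ = 8906 kg/m³
  gray cast iron: σ_y = 133.0 MPa, ρ = 7290 kg/m³
  low-carbon steel: σ_y = 328.2 MPa, ρ = 7860 kg/m³
  low-carbon steel: M = 6.05×10⁻³
  copper: M = 4.53×10⁻³
  gray cast iron: M = 3.57×10⁻³
The maximum is for low-carbon steel.

low-carbon steel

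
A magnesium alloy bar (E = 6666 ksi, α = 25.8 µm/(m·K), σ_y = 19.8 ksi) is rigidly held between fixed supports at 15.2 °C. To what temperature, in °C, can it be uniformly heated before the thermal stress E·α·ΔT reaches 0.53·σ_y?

E = 6666 ksi = 45.96 GPa.
σ_y = 19.8 ksi = 136.5 MPa.
E·α·ΔT = 72.35 MPa ⇒ ΔT = 72.35 / (45.96×10³ × 25.8×10⁻⁶) = 61.02 K.
T = 15.2 + 61.02 = 76.22 °C.

76.2 °C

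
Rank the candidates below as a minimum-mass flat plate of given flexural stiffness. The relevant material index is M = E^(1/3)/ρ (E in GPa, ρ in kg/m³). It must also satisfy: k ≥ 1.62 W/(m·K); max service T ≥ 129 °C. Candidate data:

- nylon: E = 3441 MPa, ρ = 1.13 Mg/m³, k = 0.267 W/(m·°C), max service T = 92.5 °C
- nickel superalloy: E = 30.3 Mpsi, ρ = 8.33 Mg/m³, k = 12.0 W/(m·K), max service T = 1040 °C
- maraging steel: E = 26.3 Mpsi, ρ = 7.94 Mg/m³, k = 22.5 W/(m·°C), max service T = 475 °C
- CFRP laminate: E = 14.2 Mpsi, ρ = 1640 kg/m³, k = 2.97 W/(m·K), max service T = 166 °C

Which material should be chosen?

CFRP laminate

Screen on constraints: k ≥ 1.62 W/(m·K); max service T ≥ 129 °C. Survivors: nickel superalloy, maraging steel, CFRP laminate.
Normalizing units and computing the index:
  nickel superalloy: E = 208.9 GPa, ρ = 8330 kg/m³
  maraging steel: E = 181.3 GPa, ρ = 7940 kg/m³
  CFRP laminate: E = 97.91 GPa, ρ = 1640 kg/m³
  CFRP laminate: M = 2.81×10⁻³
  maraging steel: M = 0.713×10⁻³
  nickel superalloy: M = 0.712×10⁻³
Highest index: CFRP laminate.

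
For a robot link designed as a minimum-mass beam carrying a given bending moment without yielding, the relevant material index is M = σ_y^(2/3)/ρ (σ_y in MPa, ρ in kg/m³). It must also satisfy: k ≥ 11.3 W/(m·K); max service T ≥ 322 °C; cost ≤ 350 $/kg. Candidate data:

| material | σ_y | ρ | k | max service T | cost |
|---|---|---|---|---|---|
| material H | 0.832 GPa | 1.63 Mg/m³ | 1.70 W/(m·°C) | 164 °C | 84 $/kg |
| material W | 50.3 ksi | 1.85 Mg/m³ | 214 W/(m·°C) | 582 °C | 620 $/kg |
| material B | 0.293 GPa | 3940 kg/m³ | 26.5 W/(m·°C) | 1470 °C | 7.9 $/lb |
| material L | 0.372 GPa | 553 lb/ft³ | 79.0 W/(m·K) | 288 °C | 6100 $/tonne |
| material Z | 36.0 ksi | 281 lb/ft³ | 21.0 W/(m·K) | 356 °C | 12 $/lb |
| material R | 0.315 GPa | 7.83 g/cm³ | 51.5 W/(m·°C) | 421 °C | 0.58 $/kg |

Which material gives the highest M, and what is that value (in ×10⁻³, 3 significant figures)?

Screen on constraints: k ≥ 11.3 W/(m·K); max service T ≥ 322 °C; cost ≤ 350 $/kg. Survivors: material B, material Z, material R.
Putting every candidate on a common basis:
  material B: σ_y = 293.0 MPa, ρ = 3940 kg/m³
  material Z: σ_y = 248.2 MPa, ρ = 4501 kg/m³
  material R: σ_y = 315.0 MPa, ρ = 7830 kg/m³
  material B: M = 11.2×10⁻³
  material Z: M = 8.77×10⁻³
  material R: M = 5.91×10⁻³
Material B ranks first.

material B, M = 11.2×10⁻³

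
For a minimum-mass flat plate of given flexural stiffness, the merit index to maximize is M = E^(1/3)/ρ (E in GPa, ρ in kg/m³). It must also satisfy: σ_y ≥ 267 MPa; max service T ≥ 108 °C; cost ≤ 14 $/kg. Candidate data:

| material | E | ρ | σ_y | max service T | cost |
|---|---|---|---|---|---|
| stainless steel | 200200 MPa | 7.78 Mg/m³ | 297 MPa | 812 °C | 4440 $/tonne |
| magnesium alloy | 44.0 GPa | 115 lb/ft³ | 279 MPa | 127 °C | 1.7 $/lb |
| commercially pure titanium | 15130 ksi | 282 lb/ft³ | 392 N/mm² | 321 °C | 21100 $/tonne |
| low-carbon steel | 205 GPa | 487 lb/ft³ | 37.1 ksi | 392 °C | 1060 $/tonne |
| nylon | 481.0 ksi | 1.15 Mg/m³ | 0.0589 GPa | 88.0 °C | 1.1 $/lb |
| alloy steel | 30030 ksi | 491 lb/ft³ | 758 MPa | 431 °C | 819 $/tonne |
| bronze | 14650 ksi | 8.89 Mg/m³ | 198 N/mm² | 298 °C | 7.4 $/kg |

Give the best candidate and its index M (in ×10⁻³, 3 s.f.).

Screen on constraints: σ_y ≥ 267 MPa; max service T ≥ 108 °C; cost ≤ 14 $/kg. Survivors: stainless steel, magnesium alloy, alloy steel.
Putting every candidate on a common basis:
  stainless steel: E = 200.2 GPa, ρ = 7780 kg/m³
  magnesium alloy: E = 44.00 GPa, ρ = 1842 kg/m³
  alloy steel: E = 207.0 GPa, ρ = 7865 kg/m³
  magnesium alloy: M = 1.92×10⁻³
  alloy steel: M = 0.752×10⁻³
  stainless steel: M = 0.752×10⁻³
Magnesium alloy ranks first.

magnesium alloy, M = 1.92×10⁻³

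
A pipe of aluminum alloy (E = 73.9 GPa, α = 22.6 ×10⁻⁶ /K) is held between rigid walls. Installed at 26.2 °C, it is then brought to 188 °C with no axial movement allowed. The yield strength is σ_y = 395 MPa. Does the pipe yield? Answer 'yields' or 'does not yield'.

ΔT = 161.8 K. Constrained thermal stress σ = E·α·ΔT = 73.90×10³ MPa × 22.6×10⁻⁶ × 161.8 = 270 MPa (compressive).
Compare to σ_y = 395 MPa: σ < σ_y, so it does not yield.

does not yield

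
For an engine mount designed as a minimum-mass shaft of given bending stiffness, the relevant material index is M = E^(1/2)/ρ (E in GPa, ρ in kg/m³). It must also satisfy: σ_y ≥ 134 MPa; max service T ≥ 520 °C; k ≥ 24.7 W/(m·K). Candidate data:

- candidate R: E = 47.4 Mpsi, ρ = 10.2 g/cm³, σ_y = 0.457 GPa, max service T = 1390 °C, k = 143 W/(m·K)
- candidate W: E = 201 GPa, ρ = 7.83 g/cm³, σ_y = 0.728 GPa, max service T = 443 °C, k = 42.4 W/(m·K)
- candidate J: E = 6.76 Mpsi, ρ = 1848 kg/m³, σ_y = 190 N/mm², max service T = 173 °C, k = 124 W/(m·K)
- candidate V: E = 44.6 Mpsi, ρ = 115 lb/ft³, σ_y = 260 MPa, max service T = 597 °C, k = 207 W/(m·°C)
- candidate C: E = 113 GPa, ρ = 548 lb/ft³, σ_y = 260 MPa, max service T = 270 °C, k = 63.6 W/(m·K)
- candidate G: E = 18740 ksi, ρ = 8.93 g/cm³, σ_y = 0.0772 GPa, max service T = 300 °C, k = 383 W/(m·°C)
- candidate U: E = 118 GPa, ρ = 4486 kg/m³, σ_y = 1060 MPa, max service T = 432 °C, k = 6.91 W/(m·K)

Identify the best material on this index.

Screen on constraints: σ_y ≥ 134 MPa; max service T ≥ 520 °C; k ≥ 24.7 W/(m·K). Survivors: candidate R, candidate V.
Putting every candidate on a common basis:
  candidate R: E = 326.8 GPa, ρ = 10200 kg/m³
  candidate V: E = 307.5 GPa, ρ = 1842 kg/m³
  candidate V: M = 9.52×10⁻³
  candidate R: M = 1.77×10⁻³
Candidate V has the largest M.

candidate V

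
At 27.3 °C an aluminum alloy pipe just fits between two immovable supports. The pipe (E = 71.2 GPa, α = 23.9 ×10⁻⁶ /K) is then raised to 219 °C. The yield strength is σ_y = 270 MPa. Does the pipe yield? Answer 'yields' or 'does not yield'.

ΔT = 191.7 K. Constrained thermal stress σ = E·α·ΔT = 71.20×10³ MPa × 23.9×10⁻⁶ × 191.7 = 326 MPa (compressive).
Compare to σ_y = 270 MPa: σ ≥ σ_y, so it yields.

yields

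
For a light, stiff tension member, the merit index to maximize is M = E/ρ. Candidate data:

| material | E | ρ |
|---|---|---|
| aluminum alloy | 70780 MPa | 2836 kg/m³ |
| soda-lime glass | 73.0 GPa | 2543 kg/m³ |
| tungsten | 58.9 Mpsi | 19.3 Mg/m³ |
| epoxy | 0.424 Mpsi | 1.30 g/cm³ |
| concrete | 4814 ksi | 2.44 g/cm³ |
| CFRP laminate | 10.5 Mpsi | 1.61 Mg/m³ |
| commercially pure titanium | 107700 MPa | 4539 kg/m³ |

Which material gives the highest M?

Putting every candidate on a common basis:
  aluminum alloy: E = 70.78 GPa, ρ = 2836 kg/m³
  soda-lime glass: E = 73.00 GPa, ρ = 2543 kg/m³
  tungsten: E = 406.1 GPa, ρ = 19300 kg/m³
  epoxy: E = 2.923 GPa, ρ = 1300 kg/m³
  concrete: E = 33.19 GPa, ρ = 2440 kg/m³
  CFRP laminate: E = 72.39 GPa, ρ = 1610 kg/m³
  commercially pure titanium: E = 107.7 GPa, ρ = 4539 kg/m³
  CFRP laminate: M = 45.0 MN·m/kg
  soda-lime glass: M = 28.7 MN·m/kg
  aluminum alloy: M = 25.0 MN·m/kg
  commercially pure titanium: M = 23.7 MN·m/kg
  tungsten: M = 21.0 MN·m/kg
  concrete: M = 13.6 MN·m/kg
  epoxy: M = 2.25 MN·m/kg
The maximum is for CFRP laminate.

CFRP laminate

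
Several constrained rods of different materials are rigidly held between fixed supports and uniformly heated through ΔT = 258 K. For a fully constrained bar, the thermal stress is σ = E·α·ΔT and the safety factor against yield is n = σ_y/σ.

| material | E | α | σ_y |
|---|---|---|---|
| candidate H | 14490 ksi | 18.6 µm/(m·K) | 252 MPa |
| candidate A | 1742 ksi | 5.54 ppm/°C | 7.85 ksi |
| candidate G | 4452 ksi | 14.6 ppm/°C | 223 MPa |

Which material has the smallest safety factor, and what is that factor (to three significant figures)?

candidate H, n = 0.526

Per material, after unit conversion:
  candidate H: E = 99.91, α = 18.6, σ_y = 252.0 → σ = 479 MPa, n = 0.526
  candidate A: E = 12.01, α = 5.54, σ_y = 54.12 → σ = 17.2 MPa, n = 3.15
  candidate G: E = 30.70, α = 14.6, σ_y = 223.0 → σ = 116 MPa, n = 1.93
The minimum is candidate H at n = 0.526.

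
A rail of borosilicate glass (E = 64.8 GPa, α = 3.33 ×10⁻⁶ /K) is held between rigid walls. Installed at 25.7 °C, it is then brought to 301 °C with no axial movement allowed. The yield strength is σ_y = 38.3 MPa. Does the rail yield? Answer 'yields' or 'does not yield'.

yields

ΔT = 275.3 K. Constrained thermal stress σ = E·α·ΔT = 64.80×10³ MPa × 3.33×10⁻⁶ × 275.3 = 59.4 MPa (compressive).
Compare to σ_y = 38.3 MPa: σ ≥ σ_y, so it yields.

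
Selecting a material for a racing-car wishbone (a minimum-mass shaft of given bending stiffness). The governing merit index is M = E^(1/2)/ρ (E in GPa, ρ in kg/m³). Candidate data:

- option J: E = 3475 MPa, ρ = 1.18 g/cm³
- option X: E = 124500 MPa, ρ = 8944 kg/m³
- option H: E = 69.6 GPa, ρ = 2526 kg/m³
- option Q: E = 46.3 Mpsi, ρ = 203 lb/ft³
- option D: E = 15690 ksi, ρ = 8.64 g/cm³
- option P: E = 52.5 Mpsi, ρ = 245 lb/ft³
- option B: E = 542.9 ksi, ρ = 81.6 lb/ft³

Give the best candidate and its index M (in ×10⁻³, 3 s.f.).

option Q, M = 5.49×10⁻³

Convert each candidate to consistent units, then evaluate M:
  option J: E = 3.475 GPa, ρ = 1180 kg/m³
  option X: E = 124.5 GPa, ρ = 8944 kg/m³
  option H: E = 69.60 GPa, ρ = 2526 kg/m³
  option Q: E = 319.2 GPa, ρ = 3252 kg/m³
  option D: E = 108.2 GPa, ρ = 8640 kg/m³
  option P: E = 362.0 GPa, ρ = 3925 kg/m³
  option B: E = 3.743 GPa, ρ = 1307 kg/m³
  option Q: M = 5.49×10⁻³
  option P: M = 4.85×10⁻³
  option H: M = 3.30×10⁻³
  option J: M = 1.58×10⁻³
  option B: M = 1.48×10⁻³
  option X: M = 1.25×10⁻³
  option D: M = 1.20×10⁻³
Option Q ranks first.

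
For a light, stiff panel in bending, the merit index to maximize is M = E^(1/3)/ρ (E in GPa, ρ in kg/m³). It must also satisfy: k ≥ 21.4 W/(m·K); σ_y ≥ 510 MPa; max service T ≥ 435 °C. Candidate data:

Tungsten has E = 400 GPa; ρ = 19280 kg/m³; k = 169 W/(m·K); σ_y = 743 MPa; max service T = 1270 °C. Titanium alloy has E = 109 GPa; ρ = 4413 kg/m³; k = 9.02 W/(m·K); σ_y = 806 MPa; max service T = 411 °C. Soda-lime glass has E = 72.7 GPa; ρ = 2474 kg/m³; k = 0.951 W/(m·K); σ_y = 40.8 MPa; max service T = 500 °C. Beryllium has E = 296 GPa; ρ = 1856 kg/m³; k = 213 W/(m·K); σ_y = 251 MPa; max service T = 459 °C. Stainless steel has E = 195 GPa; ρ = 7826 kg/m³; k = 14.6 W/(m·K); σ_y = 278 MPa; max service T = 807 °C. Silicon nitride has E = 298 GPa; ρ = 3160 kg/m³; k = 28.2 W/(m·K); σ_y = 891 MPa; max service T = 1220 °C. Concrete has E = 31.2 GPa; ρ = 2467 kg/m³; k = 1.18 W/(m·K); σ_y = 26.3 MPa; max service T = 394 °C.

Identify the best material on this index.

silicon nitride

Screen on constraints: k ≥ 21.4 W/(m·K); σ_y ≥ 510 MPa; max service T ≥ 435 °C. Survivors: tungsten, silicon nitride.
Evaluate M for each candidate:
  silicon nitride: M = 2.11×10⁻³
  tungsten: M = 0.382×10⁻³
Highest index: silicon nitride.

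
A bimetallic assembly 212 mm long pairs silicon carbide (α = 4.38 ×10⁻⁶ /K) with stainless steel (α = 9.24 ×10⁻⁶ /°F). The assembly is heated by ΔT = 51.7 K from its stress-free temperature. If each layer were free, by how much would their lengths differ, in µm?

134 µm

stainless steel: α = 9.24×10⁻⁶/°F × 9/5 = 16.6×10⁻⁶/K.
Δα = |4.38 − 16.6|×10⁻⁶/K = 12.3×10⁻⁶/K.
ΔL_mismatch = Δα·L·ΔT = 12.3×10⁻⁶ × 212.0 mm × 51.7 K = 134 µm.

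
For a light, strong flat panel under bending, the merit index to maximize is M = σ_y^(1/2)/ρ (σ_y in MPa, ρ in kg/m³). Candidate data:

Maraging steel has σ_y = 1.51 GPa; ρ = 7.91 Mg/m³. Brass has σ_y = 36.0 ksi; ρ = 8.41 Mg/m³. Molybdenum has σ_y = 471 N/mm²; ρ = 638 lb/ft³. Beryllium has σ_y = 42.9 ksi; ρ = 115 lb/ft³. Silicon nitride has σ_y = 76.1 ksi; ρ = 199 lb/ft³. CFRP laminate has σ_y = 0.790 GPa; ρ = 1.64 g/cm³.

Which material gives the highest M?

CFRP laminate

Normalizing units and computing the index:
  maraging steel: σ_y = 1510 MPa, ρ = 7910 kg/m³
  brass: σ_y = 248.2 MPa, ρ = 8410 kg/m³
  molybdenum: σ_y = 471.0 MPa, ρ = 10220 kg/m³
  beryllium: σ_y = 295.8 MPa, ρ = 1842 kg/m³
  silicon nitride: σ_y = 524.7 MPa, ρ = 3188 kg/m³
  CFRP laminate: σ_y = 790.0 MPa, ρ = 1640 kg/m³
  CFRP laminate: M = 17.1×10⁻³
  beryllium: M = 9.34×10⁻³
  silicon nitride: M = 7.19×10⁻³
  maraging steel: M = 4.91×10⁻³
  molybdenum: M = 2.12×10⁻³
  brass: M = 1.87×10⁻³
The maximum is for CFRP laminate.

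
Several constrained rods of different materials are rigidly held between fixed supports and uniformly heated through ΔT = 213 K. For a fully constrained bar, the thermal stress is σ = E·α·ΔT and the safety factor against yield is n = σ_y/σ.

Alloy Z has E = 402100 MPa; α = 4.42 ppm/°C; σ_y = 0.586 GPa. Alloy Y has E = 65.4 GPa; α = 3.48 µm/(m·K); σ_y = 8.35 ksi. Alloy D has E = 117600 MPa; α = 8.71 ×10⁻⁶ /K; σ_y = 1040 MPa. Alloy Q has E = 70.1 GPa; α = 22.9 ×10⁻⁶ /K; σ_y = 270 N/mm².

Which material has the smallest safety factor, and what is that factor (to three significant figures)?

alloy Q, n = 0.790

Converting E to GPa, α to ×10⁻⁶/K, σ_y to MPa, then σ and n for each:
  alloy Z: E = 402.1, α = 4.42, σ_y = 586.0 → σ = 379 MPa, n = 1.55
  alloy Y: E = 65.40, α = 3.48, σ_y = 57.57 → σ = 48.5 MPa, n = 1.19
  alloy D: E = 117.6, α = 8.71, σ_y = 1040 → σ = 218 MPa, n = 4.77
  alloy Q: E = 70.10, α = 22.9, σ_y = 270.0 → σ = 342 MPa, n = 0.790
The minimum is alloy Q at n = 0.790.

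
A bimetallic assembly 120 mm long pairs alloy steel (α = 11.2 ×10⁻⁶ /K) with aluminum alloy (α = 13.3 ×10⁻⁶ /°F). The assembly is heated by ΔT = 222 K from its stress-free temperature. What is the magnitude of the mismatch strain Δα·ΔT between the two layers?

aluminum alloy: α = 13.3×10⁻⁶/°F × 9/5 = 23.9×10⁻⁶/K.
Δα = |11.2 − 23.9|×10⁻⁶/K = 12.7×10⁻⁶/K.
Mismatch strain = Δα·ΔT = 12.7×10⁻⁶ × 222.0 = 2.83×10⁻³.

2.83×10⁻³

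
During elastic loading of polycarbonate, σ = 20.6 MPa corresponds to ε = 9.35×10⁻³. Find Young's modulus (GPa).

E = σ/ε = 20.6 MPa / 9.35×10⁻³ = 2203 MPa = 2.20 GPa.

2.20 GPa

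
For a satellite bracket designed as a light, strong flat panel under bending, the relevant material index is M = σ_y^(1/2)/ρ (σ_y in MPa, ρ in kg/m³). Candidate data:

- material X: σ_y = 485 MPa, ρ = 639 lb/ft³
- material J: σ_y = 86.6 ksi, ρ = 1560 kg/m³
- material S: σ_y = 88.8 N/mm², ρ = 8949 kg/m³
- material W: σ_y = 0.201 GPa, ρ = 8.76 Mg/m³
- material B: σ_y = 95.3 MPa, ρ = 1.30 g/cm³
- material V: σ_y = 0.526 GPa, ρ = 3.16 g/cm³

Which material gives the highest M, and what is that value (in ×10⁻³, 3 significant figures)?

material J, M = 15.7×10⁻³

Putting every candidate on a common basis:
  material X: σ_y = 485.0 MPa, ρ = 10240 kg/m³
  material J: σ_y = 597.1 MPa, ρ = 1560 kg/m³
  material S: σ_y = 88.80 MPa, ρ = 8949 kg/m³
  material W: σ_y = 201.0 MPa, ρ = 8760 kg/m³
  material B: σ_y = 95.30 MPa, ρ = 1300 kg/m³
  material V: σ_y = 526.0 MPa, ρ = 3160 kg/m³
  material J: M = 15.7×10⁻³
  material B: M = 7.51×10⁻³
  material V: M = 7.26×10⁻³
  material X: M = 2.15×10⁻³
  material W: M = 1.62×10⁻³
  material S: M = 1.05×10⁻³
The maximum is for material J.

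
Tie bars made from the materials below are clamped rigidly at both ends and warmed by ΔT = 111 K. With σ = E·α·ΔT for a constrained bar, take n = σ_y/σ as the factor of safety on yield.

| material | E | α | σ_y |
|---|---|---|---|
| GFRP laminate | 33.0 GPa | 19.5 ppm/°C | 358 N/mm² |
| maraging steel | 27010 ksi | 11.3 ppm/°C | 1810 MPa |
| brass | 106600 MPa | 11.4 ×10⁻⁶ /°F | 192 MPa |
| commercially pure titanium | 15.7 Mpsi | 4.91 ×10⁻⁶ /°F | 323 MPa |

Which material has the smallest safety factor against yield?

brass

In consistent units (E in GPa, α in ×10⁻⁶/K, σ_y in MPa):
  GFRP laminate: E = 33.00, α = 19.5, σ_y = 358.0 → σ = 71.4 MPa, n = 5.01
  maraging steel: E = 186.2, α = 11.3, σ_y = 1810 → σ = 234 MPa, n = 7.75
  brass: E = 106.6, α = 20.5, σ_y = 192.0 → σ = 243 MPa, n = 0.791
  commercially pure titanium: E = 108.2, α = 8.84, σ_y = 323.0 → σ = 106 MPa, n = 3.04
Brass has the lowest safety factor, n = 0.791.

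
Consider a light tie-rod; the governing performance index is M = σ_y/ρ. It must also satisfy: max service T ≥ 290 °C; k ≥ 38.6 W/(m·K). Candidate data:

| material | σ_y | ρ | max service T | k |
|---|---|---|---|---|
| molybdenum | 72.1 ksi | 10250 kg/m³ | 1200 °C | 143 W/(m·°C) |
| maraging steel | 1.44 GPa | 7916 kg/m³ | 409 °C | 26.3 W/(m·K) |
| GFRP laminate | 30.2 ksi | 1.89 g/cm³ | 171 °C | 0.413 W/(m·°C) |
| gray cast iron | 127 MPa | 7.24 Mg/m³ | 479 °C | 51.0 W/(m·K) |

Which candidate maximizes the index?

Screen on constraints: max service T ≥ 290 °C; k ≥ 38.6 W/(m·K). Survivors: molybdenum, gray cast iron.
After converting to SI:
  molybdenum: σ_y = 497.1 MPa, ρ = 10250 kg/m³
  gray cast iron: σ_y = 127.0 MPa, ρ = 7240 kg/m³
  molybdenum: M = 48.5 kN·m/kg
  gray cast iron: M = 17.5 kN·m/kg
Molybdenum has the largest M.

molybdenum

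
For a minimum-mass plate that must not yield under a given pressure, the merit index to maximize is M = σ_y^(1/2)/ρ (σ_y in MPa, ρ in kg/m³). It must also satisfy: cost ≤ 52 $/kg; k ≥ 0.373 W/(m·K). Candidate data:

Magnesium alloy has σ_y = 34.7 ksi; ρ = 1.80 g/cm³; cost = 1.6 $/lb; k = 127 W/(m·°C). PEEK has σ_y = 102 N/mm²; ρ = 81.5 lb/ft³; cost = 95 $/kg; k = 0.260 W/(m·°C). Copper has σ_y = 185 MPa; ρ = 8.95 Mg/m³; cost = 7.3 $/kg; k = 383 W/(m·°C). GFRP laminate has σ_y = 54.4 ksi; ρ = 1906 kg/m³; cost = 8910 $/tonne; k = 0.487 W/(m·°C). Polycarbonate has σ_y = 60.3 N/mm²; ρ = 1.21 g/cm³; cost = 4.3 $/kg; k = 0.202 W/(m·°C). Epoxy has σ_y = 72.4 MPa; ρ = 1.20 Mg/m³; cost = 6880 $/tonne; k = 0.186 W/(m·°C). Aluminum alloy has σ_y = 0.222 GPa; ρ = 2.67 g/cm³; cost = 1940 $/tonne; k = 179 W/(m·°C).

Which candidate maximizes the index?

GFRP laminate

Screen on constraints: cost ≤ 52 $/kg; k ≥ 0.373 W/(m·K). Survivors: magnesium alloy, copper, GFRP laminate, aluminum alloy.
In SI units:
  magnesium alloy: σ_y = 239.2 MPa, ρ = 1800 kg/m³
  copper: σ_y = 185.0 MPa, ρ = 8950 kg/m³
  GFRP laminate: σ_y = 375.1 MPa, ρ = 1906 kg/m³
  aluminum alloy: σ_y = 222.0 MPa, ρ = 2670 kg/m³
  GFRP laminate: M = 10.2×10⁻³
  magnesium alloy: M = 8.59×10⁻³
  aluminum alloy: M = 5.58×10⁻³
  copper: M = 1.52×10⁻³
GFRP laminate has the largest M.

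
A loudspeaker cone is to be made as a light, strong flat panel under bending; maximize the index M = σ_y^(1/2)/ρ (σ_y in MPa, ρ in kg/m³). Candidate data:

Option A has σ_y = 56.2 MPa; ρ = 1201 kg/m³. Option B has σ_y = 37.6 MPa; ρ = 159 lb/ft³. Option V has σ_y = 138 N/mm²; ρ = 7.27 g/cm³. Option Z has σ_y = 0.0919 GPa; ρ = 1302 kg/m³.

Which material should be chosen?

Normalizing units and computing the index:
  option A: σ_y = 56.20 MPa, ρ = 1201 kg/m³
  option B: σ_y = 37.60 MPa, ρ = 2547 kg/m³
  option V: σ_y = 138.0 MPa, ρ = 7270 kg/m³
  option Z: σ_y = 91.90 MPa, ρ = 1302 kg/m³
  option Z: M = 7.36×10⁻³
  option A: M = 6.24×10⁻³
  option B: M = 2.41×10⁻³
  option V: M = 1.62×10⁻³
Option Z ranks first.

option Z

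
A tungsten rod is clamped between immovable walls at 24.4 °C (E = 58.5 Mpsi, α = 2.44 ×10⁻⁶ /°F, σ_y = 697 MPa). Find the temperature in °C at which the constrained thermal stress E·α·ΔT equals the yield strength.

418 °C

E = 58.5 Mpsi = 403.3 GPa.
α = 2.44×10⁻⁶/°F × 9/5 = 4.39×10⁻⁶/K.
E·α·ΔT = 697.0 MPa ⇒ ΔT = 697.0 / (403.3×10³ × 4.39×10⁻⁶) = 393.5 K.
T = 24.4 + 393.5 = 417.9 °C.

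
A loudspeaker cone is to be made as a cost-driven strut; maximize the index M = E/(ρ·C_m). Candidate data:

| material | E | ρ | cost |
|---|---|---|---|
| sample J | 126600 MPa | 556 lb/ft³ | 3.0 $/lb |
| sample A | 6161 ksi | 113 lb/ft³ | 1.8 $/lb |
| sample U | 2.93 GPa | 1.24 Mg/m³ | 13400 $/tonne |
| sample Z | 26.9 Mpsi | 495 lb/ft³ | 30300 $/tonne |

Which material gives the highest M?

sample A

Normalizing units and computing the index:
  sample J: E = 126.6 GPa, ρ = 8906 kg/m³, cost = 6.614 $/kg
  sample A: E = 42.48 GPa, ρ = 1810 kg/m³, cost = 3.968 $/kg
  sample U: E = 2.930 GPa, ρ = 1240 kg/m³, cost = 13.40 $/kg
  sample Z: E = 185.5 GPa, ρ = 7929 kg/m³, cost = 30.30 $/kg
  sample A: M = 5.91 MN·m per $
  sample J: M = 2.15 MN·m per $
  sample Z: M = 0.772 MN·m per $
  sample U: M = 0.176 MN·m per $
Highest index: sample A.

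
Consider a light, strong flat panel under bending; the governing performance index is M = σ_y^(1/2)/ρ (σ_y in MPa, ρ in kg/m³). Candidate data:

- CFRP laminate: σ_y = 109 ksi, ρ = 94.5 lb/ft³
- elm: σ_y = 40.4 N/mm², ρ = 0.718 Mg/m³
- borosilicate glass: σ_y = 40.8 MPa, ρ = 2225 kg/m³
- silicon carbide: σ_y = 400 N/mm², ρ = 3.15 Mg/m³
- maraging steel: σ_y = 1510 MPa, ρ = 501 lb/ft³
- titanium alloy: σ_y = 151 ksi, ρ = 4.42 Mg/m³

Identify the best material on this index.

CFRP laminate

Normalizing units and computing the index:
  CFRP laminate: σ_y = 751.5 MPa, ρ = 1514 kg/m³
  elm: σ_y = 40.40 MPa, ρ = 718.0 kg/m³
  borosilicate glass: σ_y = 40.80 MPa, ρ = 2225 kg/m³
  silicon carbide: σ_y = 400.0 MPa, ρ = 3150 kg/m³
  maraging steel: σ_y = 1510 MPa, ρ = 8025 kg/m³
  titanium alloy: σ_y = 1041 MPa, ρ = 4420 kg/m³
  CFRP laminate: M = 18.1×10⁻³
  elm: M = 8.85×10⁻³
  titanium alloy: M = 7.30×10⁻³
  silicon carbide: M = 6.35×10⁻³
  maraging steel: M = 4.84×10⁻³
  borosilicate glass: M = 2.87×10⁻³
CFRP laminate ranks first.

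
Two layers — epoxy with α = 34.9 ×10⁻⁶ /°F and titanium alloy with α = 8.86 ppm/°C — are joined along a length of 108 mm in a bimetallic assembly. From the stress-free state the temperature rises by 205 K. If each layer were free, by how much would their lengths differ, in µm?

1190 µm

epoxy: α = 34.9×10⁻⁶/°F × 9/5 = 62.8×10⁻⁶/K.
Δα = |62.8 − 8.86|×10⁻⁶/K = 54.0×10⁻⁶/K.
ΔL_mismatch = Δα·L·ΔT = 54.0×10⁻⁶ × 108.0 mm × 205.0 K = 1190 µm.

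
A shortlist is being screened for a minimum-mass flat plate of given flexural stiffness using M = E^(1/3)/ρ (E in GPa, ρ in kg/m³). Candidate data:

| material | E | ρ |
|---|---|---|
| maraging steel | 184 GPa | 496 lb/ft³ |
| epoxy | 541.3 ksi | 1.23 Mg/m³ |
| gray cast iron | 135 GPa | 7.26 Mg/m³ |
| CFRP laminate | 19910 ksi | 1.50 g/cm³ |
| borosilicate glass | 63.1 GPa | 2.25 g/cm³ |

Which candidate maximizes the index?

Putting every candidate on a common basis:
  maraging steel: E = 184.0 GPa, ρ = 7945 kg/m³
  epoxy: E = 3.732 GPa, ρ = 1230 kg/m³
  gray cast iron: E = 135.0 GPa, ρ = 7260 kg/m³
  CFRP laminate: E = 137.3 GPa, ρ = 1500 kg/m³
  borosilicate glass: E = 63.10 GPa, ρ = 2250 kg/m³
  CFRP laminate: M = 3.44×10⁻³
  borosilicate glass: M = 1.77×10⁻³
  epoxy: M = 1.26×10⁻³
  maraging steel: M = 0.716×10⁻³
  gray cast iron: M = 0.707×10⁻³
CFRP laminate ranks first.

CFRP laminate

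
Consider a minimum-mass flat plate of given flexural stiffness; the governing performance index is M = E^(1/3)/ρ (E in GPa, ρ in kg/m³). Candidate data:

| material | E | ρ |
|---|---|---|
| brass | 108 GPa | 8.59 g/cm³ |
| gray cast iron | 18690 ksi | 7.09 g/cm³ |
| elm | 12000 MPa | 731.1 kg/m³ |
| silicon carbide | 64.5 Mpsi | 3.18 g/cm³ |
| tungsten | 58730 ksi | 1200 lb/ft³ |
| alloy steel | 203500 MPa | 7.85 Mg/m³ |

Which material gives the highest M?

elm

After converting to SI:
  brass: E = 108.0 GPa, ρ = 8590 kg/m³
  gray cast iron: E = 128.9 GPa, ρ = 7090 kg/m³
  elm: E = 12.00 GPa, ρ = 731.1 kg/m³
  silicon carbide: E = 444.7 GPa, ρ = 3180 kg/m³
  tungsten: E = 404.9 GPa, ρ = 19220 kg/m³
  alloy steel: E = 203.5 GPa, ρ = 7850 kg/m³
  elm: M = 3.13×10⁻³
  silicon carbide: M = 2.40×10⁻³
  alloy steel: M = 0.749×10⁻³
  gray cast iron: M = 0.712×10⁻³
  brass: M = 0.554×10⁻³
  tungsten: M = 0.385×10⁻³
Elm ranks first.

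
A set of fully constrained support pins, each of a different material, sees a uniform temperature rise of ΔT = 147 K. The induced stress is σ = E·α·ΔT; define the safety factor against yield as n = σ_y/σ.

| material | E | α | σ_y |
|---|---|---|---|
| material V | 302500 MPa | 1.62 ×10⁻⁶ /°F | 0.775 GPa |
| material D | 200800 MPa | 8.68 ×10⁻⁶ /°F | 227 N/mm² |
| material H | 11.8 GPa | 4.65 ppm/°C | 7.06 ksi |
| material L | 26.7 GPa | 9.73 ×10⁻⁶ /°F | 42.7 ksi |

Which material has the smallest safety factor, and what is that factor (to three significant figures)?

material D, n = 0.492

Per material, after unit conversion:
  material V: E = 302.5, α = 2.92, σ_y = 775.0 → σ = 130 MPa, n = 5.98
  material D: E = 200.8, α = 15.6, σ_y = 227.0 → σ = 461 MPa, n = 0.492
  material H: E = 11.80, α = 4.65, σ_y = 48.68 → σ = 8.07 MPa, n = 6.03
  material L: E = 26.70, α = 17.5, σ_y = 294.4 → σ = 68.7 MPa, n = 4.28
Material D has the lowest safety factor, n = 0.492.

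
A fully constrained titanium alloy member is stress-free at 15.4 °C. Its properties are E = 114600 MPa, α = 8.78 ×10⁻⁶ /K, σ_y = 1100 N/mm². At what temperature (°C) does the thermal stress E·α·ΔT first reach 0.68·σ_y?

E = 114600 MPa = 114.6 GPa.
σ_y = 1100 N/mm² = 1100 MPa.
E·α·ΔT = 748.0 MPa ⇒ ΔT = 748.0 / (114.6×10³ × 8.78×10⁻⁶) = 743.4 K.
T = 15.4 + 743.4 = 758.8 °C.

759 °C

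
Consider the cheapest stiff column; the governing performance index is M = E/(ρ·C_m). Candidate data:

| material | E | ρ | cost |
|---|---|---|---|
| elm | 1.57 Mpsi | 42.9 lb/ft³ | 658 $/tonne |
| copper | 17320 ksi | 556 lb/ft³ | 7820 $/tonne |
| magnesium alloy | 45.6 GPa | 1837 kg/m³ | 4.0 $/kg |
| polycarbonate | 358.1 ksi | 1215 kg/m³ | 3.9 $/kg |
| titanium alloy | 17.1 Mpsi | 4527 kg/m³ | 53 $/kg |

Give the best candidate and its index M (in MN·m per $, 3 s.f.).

elm, M = 23.9 MN·m per $

Normalizing units and computing the index:
  elm: E = 10.82 GPa, ρ = 687.2 kg/m³, cost = 0.6580 $/kg
  copper: E = 119.4 GPa, ρ = 8906 kg/m³, cost = 7.820 $/kg
  magnesium alloy: E = 45.60 GPa, ρ = 1837 kg/m³, cost = 4.000 $/kg
  polycarbonate: E = 2.469 GPa, ρ = 1215 kg/m³, cost = 3.900 $/kg
  titanium alloy: E = 117.9 GPa, ρ = 4527 kg/m³, cost = 53.00 $/kg
  elm: M = 23.9 MN·m per $
  magnesium alloy: M = 6.21 MN·m per $
  copper: M = 1.71 MN·m per $
  polycarbonate: M = 0.521 MN·m per $
  titanium alloy: M = 0.491 MN·m per $
Elm has the largest M.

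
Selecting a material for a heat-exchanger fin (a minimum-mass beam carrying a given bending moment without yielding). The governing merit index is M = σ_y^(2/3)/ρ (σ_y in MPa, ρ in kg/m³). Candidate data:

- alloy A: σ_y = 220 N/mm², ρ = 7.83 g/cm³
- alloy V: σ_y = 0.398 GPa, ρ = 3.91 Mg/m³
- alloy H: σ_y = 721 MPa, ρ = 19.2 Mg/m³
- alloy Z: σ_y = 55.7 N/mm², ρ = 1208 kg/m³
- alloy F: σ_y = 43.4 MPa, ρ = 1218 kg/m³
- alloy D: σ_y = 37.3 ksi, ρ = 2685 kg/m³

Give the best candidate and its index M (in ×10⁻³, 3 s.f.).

Normalizing units and computing the index:
  alloy A: σ_y = 220.0 MPa, ρ = 7830 kg/m³
  alloy V: σ_y = 398.0 MPa, ρ = 3910 kg/m³
  alloy H: σ_y = 721.0 MPa, ρ = 19200 kg/m³
  alloy Z: σ_y = 55.70 MPa, ρ = 1208 kg/m³
  alloy F: σ_y = 43.40 MPa, ρ = 1218 kg/m³
  alloy D: σ_y = 257.2 MPa, ρ = 2685 kg/m³
  alloy D: M = 15.1×10⁻³
  alloy V: M = 13.8×10⁻³
  alloy Z: M = 12.1×10⁻³
  alloy F: M = 10.1×10⁻³
  alloy A: M = 4.65×10⁻³
  alloy H: M = 4.19×10⁻³
Alloy D ranks first.

alloy D, M = 15.1×10⁻³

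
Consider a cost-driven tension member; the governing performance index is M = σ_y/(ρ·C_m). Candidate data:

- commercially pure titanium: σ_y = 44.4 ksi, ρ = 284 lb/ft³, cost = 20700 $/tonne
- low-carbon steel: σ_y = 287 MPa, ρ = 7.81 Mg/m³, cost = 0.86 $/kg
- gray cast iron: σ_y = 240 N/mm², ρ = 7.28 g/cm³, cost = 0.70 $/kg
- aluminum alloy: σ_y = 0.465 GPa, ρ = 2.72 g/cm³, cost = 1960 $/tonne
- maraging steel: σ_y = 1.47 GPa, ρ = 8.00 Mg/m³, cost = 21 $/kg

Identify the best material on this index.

aluminum alloy

Putting every candidate on a common basis:
  commercially pure titanium: σ_y = 306.1 MPa, ρ = 4549 kg/m³, cost = 20.70 $/kg
  low-carbon steel: σ_y = 287.0 MPa, ρ = 7810 kg/m³, cost = 0.8600 $/kg
  gray cast iron: σ_y = 240.0 MPa, ρ = 7280 kg/m³, cost = 0.7000 $/kg
  aluminum alloy: σ_y = 465.0 MPa, ρ = 2720 kg/m³, cost = 1.960 $/kg
  maraging steel: σ_y = 1470 MPa, ρ = 8000 kg/m³, cost = 21.00 $/kg
  aluminum alloy: M = 87.2 kN·m per $
  gray cast iron: M = 47.1 kN·m per $
  low-carbon steel: M = 42.7 kN·m per $
  maraging steel: M = 8.75 kN·m per $
  commercially pure titanium: M = 3.25 kN·m per $
The maximum is for aluminum alloy.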